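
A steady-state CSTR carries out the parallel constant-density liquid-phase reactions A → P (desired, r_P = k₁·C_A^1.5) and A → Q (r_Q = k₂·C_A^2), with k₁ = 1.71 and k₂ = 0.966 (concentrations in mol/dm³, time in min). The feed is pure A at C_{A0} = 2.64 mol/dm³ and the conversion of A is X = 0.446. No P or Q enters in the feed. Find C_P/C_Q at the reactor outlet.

Exit C_A = C_{A0}(1−X) = 2.64×0.554 = 1.463 mol/dm³.
Rates in a CSTR are evaluated at the outlet concentration: r_P = 1.71×1.463^1.5 = 3.025, r_Q = 0.966×1.463^2 = 2.066.
Overall selectivity = C_P/C_Q = r_Pτ/(r_Qτ) = r_P/r_Q = 1.46.

1.46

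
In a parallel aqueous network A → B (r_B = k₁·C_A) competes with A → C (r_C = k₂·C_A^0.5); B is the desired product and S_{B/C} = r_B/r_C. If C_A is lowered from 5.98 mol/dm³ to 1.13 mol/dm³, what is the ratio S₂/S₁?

S_{B/C} = (k₁/k₂)·C_A^0.5, so S₂/S₁ = (C_{A,2}/C_{A,1})^0.5.
= (1.13/5.98)^0.5 = (0.1890)^0.5 = 0.435.

0.435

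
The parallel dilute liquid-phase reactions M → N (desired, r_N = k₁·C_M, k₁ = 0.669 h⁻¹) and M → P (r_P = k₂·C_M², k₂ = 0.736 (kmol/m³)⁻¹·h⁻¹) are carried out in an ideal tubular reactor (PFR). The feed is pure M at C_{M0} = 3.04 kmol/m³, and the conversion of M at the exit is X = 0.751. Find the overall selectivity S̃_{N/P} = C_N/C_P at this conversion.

C_M = C_{M0}(1−X) = 0.7570 kmol/m³.
Along a PFR/batch, dC_N/dC_M = −r_N/(r_N+r_P) = −k₁/(k₁+k₂·C_M).
Integrating from C_{M0} to C_M: C_N = (0.669/0.736)·ln[(0.669+0.736·3.04)/(0.669+0.736·0.757)] = 0.9090·ln(2.906/1.226) = 0.7845 kmol/m³.
C_P = (C_{M0}−C_M)−C_N = 1.499 kmol/m³; S̃_{N/P} = 0.7845/1.499 = 0.524.

0.524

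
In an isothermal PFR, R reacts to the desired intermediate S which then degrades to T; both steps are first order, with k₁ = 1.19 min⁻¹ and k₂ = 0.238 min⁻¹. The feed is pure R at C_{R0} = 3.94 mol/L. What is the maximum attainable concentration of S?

2.63 mol/L

Evaluating C_S at τ_opt = ln(k₂/k₁)/(k₂−k₁) gives C_{S,max}/C_{R0} = (k₁/k₂)^[k₂/(k₂−k₁)].
= (1.19/0.238)^(0.238/(0.238−1.19)) = (5.000)^(-0.2500) = 0.6687.
C_{S,max} = 0.6687×3.94 = 2.63 mol/L.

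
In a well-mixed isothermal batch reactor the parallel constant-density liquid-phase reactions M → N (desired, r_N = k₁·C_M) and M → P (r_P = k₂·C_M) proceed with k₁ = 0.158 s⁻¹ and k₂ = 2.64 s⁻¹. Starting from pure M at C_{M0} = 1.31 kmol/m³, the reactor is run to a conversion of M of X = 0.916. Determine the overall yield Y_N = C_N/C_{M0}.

C_M = C_{M0}(1−X) = 0.1100 kmol/m³.
Both paths are first order in M, so the instantaneous fraction to N is constant: dC_N/d(−C_M) = k₁/(k₁+k₂) = 0.05647.
C_N = 0.05647·(C_{M0}−C_M) = 0.05647×1.200 = 0.0678 kmol/m³.
Y_N = C_N/C_{M0} = 0.06776/1.31 = 0.0517.

0.0517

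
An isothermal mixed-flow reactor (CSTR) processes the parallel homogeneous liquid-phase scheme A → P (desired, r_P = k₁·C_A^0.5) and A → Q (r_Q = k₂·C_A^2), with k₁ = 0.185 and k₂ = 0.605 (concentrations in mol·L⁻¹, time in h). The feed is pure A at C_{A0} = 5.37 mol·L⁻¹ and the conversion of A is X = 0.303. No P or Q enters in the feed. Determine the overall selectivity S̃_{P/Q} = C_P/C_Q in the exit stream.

Exit C_A = C_{A0}(1−X) = 5.37×0.697 = 3.743 mol·L⁻¹.
In a CSTR the entire volume is at exit conditions, so r_P = 0.185×3.743^0.5 = 0.3579 and r_Q = 0.605×3.743^2 = 8.476.
Overall selectivity = C_P/C_Q = r_Pτ/(r_Qτ) = r_P/r_Q = 0.0422.

0.0422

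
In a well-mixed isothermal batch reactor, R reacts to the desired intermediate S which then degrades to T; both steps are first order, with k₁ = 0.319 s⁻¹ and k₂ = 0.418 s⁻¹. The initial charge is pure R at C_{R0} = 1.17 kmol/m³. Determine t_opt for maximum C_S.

The intermediate peaks when r₁ = r₂, i.e. k₁e^(−k₁t) = k₂e^(−k₂t), giving t_opt = ln(k₂/k₁)/(k₂−k₁).
= ln(0.418/0.319)/(0.418−0.319) = ln(1.310)/0.09900 = 0.2703/0.09900 = 2.73 s.

2.73 s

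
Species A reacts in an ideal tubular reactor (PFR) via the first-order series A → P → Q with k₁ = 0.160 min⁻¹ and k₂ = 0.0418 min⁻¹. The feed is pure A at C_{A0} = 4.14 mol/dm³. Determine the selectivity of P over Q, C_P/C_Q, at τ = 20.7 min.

For first-order series with pure A initially, C_P(τ) = k₁C_{A0}/(k₂−k₁)·(e^(−k₁τ) − e^(−k₂τ)).
e^(−k₁τ) = e^(−0.160×20.7) = e^(−3.312) = 0.03644; e^(−k₂τ) = e^(−0.8653) = 0.4209.
C_P = 0.160×4.14/(0.0418−0.160) × (0.03644−0.4209) = (-5.604)×(-0.3845) = 2.155 mol/dm³.
C_A = C_{A0}e^(−k₁τ) = 0.1509 mol/dm³, so C_Q = C_{A0}−C_A−C_P = 1.834 mol/dm³; C_P/C_Q = 1.17.

1.17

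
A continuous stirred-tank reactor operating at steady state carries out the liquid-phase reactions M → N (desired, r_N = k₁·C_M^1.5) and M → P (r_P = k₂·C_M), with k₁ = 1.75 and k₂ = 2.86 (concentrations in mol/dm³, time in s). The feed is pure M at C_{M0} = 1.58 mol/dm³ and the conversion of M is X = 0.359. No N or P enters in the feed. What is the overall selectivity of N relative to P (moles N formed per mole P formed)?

0.616

Exit C_M = C_{M0}(1−X) = 1.58×0.641 = 1.013 mol/dm³.
Rates in a CSTR are evaluated at the outlet concentration: r_N = 1.75×1.013^1.5 = 1.784, r_P = 2.86×1.013 = 2.897.
Overall selectivity = C_N/C_P = r_Nτ/(r_Pτ) = r_N/r_P = 0.616.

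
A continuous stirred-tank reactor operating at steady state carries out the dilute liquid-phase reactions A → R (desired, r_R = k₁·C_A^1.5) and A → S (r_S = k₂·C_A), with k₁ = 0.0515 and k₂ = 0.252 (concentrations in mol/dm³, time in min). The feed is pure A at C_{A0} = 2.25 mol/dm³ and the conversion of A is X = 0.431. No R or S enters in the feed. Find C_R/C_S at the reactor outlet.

Exit C_A = C_{A0}(1−X) = 2.25×0.569 = 1.280 mol/dm³.
Rates in a CSTR are evaluated at the outlet concentration: r_R = 0.0515×1.280^1.5 = 0.07460, r_S = 0.252×1.280 = 0.3226.
Overall selectivity = C_R/C_S = r_Rτ/(r_Sτ) = r_R/r_S = 0.231.

0.231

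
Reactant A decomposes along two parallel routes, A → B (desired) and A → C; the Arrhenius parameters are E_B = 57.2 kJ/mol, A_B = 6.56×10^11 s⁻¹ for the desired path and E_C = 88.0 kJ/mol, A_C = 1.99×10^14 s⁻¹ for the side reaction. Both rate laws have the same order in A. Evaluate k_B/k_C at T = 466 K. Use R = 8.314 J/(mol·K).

With equal orders, S_{B/C} = k_B/k_C = (A_B/A_C)·exp[(E_C−E_B)/(RT)].
(E_C−E_B)/(RT) = (88.0−57.2)×10³/(8.314×466) = 30800/3874 = 7.950.
k_B/k_C = (6.56×10^11/1.99×10^14)·exp(7.950) = 0.003296 × 2835 = 9.35.

9.35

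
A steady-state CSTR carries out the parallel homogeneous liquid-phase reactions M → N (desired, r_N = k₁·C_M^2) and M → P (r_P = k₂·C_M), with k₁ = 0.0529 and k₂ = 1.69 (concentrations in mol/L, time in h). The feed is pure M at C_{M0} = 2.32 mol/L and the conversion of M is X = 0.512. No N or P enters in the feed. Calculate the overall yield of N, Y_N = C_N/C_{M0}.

Exit C_M = C_{M0}(1−X) = 2.32×0.488 = 1.132 mol/L.
A CSTR operates uniformly at the exit composition, giving r_N = 0.06781 and r_P = 1.913 (each k·C_M^n at C_M = 1.132).
Fraction of consumed M going to N: r_N/(r_N+r_P) = 0.03423.
C_N = 0.03423·C_{M0}·X = 0.03423×2.32×0.512 = 0.0407 mol/L; Y_N = C_N/C_{M0} = 0.0175.

0.0175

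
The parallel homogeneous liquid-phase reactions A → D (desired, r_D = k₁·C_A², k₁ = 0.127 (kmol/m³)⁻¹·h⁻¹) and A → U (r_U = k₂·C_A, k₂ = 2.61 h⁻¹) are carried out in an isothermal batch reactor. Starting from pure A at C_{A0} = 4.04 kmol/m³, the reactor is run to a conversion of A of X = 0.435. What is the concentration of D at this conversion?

C_A = C_{A0}(1−X) = 2.283 kmol/m³.
Along a PFR/batch, dC_U/dC_A = −r_U/(r_D+r_U) = −k₂/(k₂+k₁·C_A).
Integrating from C_{A0} to C_A: C_U = (2.61/0.127)·ln[(2.61+0.127·4.04)/(2.61+0.127·2.28)] = 20.55·ln(3.123/2.900) = 1.524 kmol/m³.
Then C_D = (C_{A0}−C_A) − C_U = 1.757 − 1.524 = 0.2336 kmol/m³.

0.234 kmol/m³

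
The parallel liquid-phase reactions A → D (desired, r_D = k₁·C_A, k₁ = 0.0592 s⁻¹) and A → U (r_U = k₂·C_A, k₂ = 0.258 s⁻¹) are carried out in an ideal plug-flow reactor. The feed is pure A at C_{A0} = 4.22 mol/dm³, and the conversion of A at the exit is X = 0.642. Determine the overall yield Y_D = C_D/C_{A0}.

C_A = C_{A0}(1−X) = 1.511 mol/dm³.
Both paths are first order in A, so the instantaneous fraction to D is constant: dC_D/d(−C_A) = k₁/(k₁+k₂) = 0.1866.
C_D = 0.1866·(C_{A0}−C_A) = 0.1866×2.709 = 0.506 mol/dm³.
Y_D = C_D/C_{A0} = 0.5056/4.22 = 0.120.

0.120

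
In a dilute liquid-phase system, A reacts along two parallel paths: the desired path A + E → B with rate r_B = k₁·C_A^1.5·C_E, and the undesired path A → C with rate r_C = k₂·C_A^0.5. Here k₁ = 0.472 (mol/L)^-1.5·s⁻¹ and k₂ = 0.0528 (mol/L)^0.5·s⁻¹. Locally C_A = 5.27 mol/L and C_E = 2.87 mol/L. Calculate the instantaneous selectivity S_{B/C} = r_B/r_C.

135

S_{B/C} = r_B/r_C = (k₁·C_A^1.5·C_E)/(k₂·C_A^0.5) = (k₁/k₂)·C_A·C_E.
= (0.472×5.270^1.5×2.870) / (0.0528×5.270^0.5) = 16.39/0.1212 = 135.
Since the desired path is higher order in A, keeping C_A high (PFR or concentrated feed) favours B.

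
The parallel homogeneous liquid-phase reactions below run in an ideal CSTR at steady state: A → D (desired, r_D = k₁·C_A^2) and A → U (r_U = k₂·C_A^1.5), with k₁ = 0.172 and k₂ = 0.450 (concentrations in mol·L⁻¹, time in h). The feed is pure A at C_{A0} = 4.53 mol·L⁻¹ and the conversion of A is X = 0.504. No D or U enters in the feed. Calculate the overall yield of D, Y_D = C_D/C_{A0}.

Exit C_A = C_{A0}(1−X) = 4.53×0.496 = 2.247 mol·L⁻¹.
A CSTR operates uniformly at the exit composition, giving r_D = 0.8683 and r_U = 1.516 (each k·C_A^n at C_A = 2.247).
Fraction of consumed A going to D: r_D/(r_D+r_U) = 0.3642.
C_D = 0.3642·C_{A0}·X = 0.3642×4.53×0.504 = 0.832 mol·L⁻¹; Y_D = C_D/C_{A0} = 0.184.

0.184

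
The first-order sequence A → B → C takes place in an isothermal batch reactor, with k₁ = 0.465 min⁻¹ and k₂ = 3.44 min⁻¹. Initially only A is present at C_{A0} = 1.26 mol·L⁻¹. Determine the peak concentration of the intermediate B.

0.125 mol·L⁻¹

Evaluating C_B at t_opt = ln(k₂/k₁)/(k₂−k₁) gives C_{B,max}/C_{A0} = (k₁/k₂)^[k₂/(k₂−k₁)].
= (0.465/3.44)^(3.44/(3.44−0.465)) = (0.1352)^(1.156) = 0.09887.
C_{B,max} = 0.09887×1.26 = 0.125 mol·L⁻¹.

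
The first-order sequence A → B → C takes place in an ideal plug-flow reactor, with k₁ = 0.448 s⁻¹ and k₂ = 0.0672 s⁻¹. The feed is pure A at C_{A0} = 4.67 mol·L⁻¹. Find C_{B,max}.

For a first-order series the maximum intermediate yield is C_{B,max}/C_{A0} = (k₁/k₂)^[k₂/(k₂−k₁)].
= (0.448/0.0672)^(0.0672/(0.0672−0.448)) = (6.667)^(-0.1765) = 0.7155.
C_{B,max} = 0.7155×4.67 = 3.34 mol·L⁻¹.

3.34 mol·L⁻¹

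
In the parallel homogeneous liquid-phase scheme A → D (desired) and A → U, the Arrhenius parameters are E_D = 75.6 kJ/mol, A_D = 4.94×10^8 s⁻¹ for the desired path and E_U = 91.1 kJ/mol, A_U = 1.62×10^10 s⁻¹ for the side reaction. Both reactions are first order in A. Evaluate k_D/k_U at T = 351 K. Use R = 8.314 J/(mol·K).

6.18

Since both paths have the same order in A, the concentration cancels and S_{D/U} = k_D/k_U = (A_D/A_U)·exp[(E_U−E_D)/(RT)].
(E_U−E_D)/(RT) = (91.1−75.6)×10³/(8.314×351) = 15500/2918 = 5.311.
k_D/k_U = (4.94×10^8/1.62×10^10)·exp(5.311) = 0.03049 × 202.6 = 6.18.
Since E_D < E_U, lowering the temperature improves selectivity toward D.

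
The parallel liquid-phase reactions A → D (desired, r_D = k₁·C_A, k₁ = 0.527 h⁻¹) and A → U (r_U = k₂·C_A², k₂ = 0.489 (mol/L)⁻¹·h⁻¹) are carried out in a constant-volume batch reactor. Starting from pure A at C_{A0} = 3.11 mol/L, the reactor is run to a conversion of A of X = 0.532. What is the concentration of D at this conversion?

C_A = C_{A0}(1−X) = 1.455 mol/L.
Along a PFR/batch, dC_D/dC_A = −r_D/(r_D+r_U) = −k₁/(k₁+k₂·C_A).
Integrating from C_{A0} to C_A: C_D = (0.527/0.489)·ln[(0.527+0.489·3.11)/(0.527+0.489·1.46)] = 1.078·ln(2.048/1.239) = 0.5417 mol/L.

0.542 mol/L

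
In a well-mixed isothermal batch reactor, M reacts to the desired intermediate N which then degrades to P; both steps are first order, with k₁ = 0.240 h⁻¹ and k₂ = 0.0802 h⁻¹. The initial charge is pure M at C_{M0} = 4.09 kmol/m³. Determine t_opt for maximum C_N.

6.86 h

The intermediate peaks when r₁ = r₂, i.e. k₁e^(−k₁t) = k₂e^(−k₂t), giving t_opt = ln(k₂/k₁)/(k₂−k₁).
= ln(0.0802/0.240)/(0.0802−0.240) = ln(0.3342)/-0.1598 = -1.096/-0.1598 = 6.86 h.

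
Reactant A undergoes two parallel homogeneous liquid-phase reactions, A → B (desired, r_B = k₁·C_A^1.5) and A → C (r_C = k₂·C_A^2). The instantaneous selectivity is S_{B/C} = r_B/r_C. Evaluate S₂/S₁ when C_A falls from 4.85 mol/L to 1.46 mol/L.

S_{B/C} = (k₁/k₂)·C_A^-0.5, so S₂/S₁ = (C_{A,2}/C_{A,1})^-0.5.
= (1.46/4.85)^(-0.5) = (0.3010)^(-0.5) = 1.82.

1.82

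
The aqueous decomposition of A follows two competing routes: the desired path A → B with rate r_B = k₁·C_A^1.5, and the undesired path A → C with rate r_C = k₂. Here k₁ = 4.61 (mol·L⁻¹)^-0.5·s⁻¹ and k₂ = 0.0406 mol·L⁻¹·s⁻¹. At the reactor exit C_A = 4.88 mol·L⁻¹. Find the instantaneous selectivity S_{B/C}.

1224

S_{B/C} = r_B/r_C = (k₁·C_A^1.5)/(k₂) = (k₁/k₂)·C_A^1.5.
= (4.61×4.880^1.5) / (0.0406) = 49.70/0.04060 = 1224.
Since the desired path is higher order in A, keeping C_A high (PFR or concentrated feed) favours B.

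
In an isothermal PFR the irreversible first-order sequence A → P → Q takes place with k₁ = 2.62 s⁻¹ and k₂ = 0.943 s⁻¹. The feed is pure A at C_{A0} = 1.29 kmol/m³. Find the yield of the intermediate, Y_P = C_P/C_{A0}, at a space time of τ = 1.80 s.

0.272

Solving the coupled first-order balances gives C_P(τ) = [k₁/(k₂−k₁)]·C_{A0}·(e^(−k₁τ) − e^(−k₂τ)).
e^(−k₁τ) = e^(−2.62×1.80) = e^(−4.716) = 0.008951; e^(−k₂τ) = e^(−1.697) = 0.1832.
C_P = 2.62×1.29/(0.943−2.62) × (0.008951−0.1832) = (-2.015)×(-0.1742) = 0.3511 kmol/m³.
Y_P = C_P/C_{A0} = 0.3511/1.29 = 0.272.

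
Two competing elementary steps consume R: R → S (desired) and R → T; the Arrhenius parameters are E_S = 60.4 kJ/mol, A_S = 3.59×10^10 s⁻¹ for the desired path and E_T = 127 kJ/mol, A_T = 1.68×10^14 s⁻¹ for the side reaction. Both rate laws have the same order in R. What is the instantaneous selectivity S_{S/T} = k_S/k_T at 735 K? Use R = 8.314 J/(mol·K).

11.6

k_S/k_T = (A_S/A_T)·exp[−(E_S−E_T)/(RT)] = (A_S/A_T)·exp[(E_T−E_S)/(RT)].
(E_T−E_S)/(RT) = (127−60.4)×10³/(8.314×735) = 66600/6111 = 10.90.
k_S/k_T = (3.59×10^10/1.68×10^14)·exp(10.90) = 2.137×10^-4 × 54109 = 11.6.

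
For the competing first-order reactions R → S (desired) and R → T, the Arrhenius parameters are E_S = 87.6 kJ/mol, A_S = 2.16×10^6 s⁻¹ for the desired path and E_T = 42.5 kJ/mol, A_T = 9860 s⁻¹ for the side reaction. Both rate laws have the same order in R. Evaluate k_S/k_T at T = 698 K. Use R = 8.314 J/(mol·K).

With equal orders, S_{S/T} = k_S/k_T = (A_S/A_T)·exp[(E_T−E_S)/(RT)].
(E_T−E_S)/(RT) = (42.5−87.6)×10³/(8.314×698) = -45100/5803 = -7.772.
k_S/k_T = (2.16×10^6/9860)·exp(-7.772) = 219.1 × 4.215×10^-4 = 0.0923.

0.0923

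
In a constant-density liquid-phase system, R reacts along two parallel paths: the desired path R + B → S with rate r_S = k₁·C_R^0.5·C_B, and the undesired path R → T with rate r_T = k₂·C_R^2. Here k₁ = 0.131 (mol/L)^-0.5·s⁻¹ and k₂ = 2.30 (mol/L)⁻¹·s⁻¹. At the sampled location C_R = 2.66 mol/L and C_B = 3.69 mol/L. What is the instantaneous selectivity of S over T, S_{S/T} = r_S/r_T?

0.0484

S_{S/T} = r_S/r_T = (k₁·C_R^0.5·C_B)/(k₂·C_R^2) = (k₁/k₂)·C_R^-1.5·C_B.
= (0.131×2.660^0.5×3.690) / (2.30×2.660^2) = 0.7884/16.27 = 0.0484.
The undesired path is higher order in R, so low C_R (CSTR or dilute feed) favours S.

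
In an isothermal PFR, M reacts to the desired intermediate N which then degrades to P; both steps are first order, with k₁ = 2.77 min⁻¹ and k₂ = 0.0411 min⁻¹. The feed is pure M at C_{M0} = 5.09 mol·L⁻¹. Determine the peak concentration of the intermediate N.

For a first-order series the maximum intermediate yield is C_{N,max}/C_{M0} = (k₁/k₂)^[k₂/(k₂−k₁)].
= (2.77/0.0411)^(0.0411/(0.0411−2.77)) = (67.40)^(-0.01506) = 0.9386.
C_{N,max} = 0.9386×5.09 = 4.78 mol·L⁻¹.

4.78 mol·L⁻¹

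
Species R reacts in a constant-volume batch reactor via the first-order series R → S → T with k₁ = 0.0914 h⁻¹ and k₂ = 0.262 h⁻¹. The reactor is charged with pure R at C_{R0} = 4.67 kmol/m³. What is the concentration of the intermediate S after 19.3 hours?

Solving the coupled first-order balances gives C_S(t) = [k₁/(k₂−k₁)]·C_{R0}·(e^(−k₁t) − e^(−k₂t)).
e^(−k₁t) = e^(−0.0914×19.3) = e^(−1.764) = 0.1714; e^(−k₂t) = e^(−5.057) = 0.006367.
C_S = 0.0914×4.67/(0.262−0.0914) × (0.1714−0.006367) = 2.502×0.1650 = 0.4128 kmol/m³.

0.413 kmol/m³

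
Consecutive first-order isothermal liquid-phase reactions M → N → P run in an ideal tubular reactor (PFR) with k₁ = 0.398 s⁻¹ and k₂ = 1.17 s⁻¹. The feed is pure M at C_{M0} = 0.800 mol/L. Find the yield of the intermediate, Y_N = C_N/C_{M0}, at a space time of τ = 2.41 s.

0.167

For first-order series with pure M initially, C_N(τ) = k₁C_{M0}/(k₂−k₁)·(e^(−k₁τ) − e^(−k₂τ)).
e^(−k₁τ) = e^(−0.398×2.41) = e^(−0.9592) = 0.3832; e^(−k₂τ) = e^(−2.820) = 0.05962.
C_N = 0.398×0.800/(1.17−0.398) × (0.3832−0.05962) = 0.4124×0.3236 = 0.1335 mol/L.
Y_N = C_N/C_{M0} = 0.1335/0.800 = 0.167.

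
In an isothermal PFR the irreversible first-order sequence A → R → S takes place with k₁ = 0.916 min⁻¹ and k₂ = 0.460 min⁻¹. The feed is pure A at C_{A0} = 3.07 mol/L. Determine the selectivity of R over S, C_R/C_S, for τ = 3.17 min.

0.608

For first-order series with pure A initially, C_R(τ) = k₁C_{A0}/(k₂−k₁)·(e^(−k₁τ) − e^(−k₂τ)).
e^(−k₁τ) = e^(−0.916×3.17) = e^(−2.904) = 0.05482; e^(−k₂τ) = e^(−1.458) = 0.2327.
C_R = 0.916×3.07/(0.460−0.916) × (0.05482−0.2327) = (-6.167)×(-0.1778) = 1.097 mol/L.
C_A = C_{A0}e^(−k₁τ) = 0.1683 mol/L, so C_S = C_{A0}−C_A−C_R = 1.805 mol/L; C_R/C_S = 0.608.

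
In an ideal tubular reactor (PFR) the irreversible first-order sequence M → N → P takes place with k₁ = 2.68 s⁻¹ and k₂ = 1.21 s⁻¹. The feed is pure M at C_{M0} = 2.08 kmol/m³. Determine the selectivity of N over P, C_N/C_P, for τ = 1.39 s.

For first-order series with pure M initially, C_N(τ) = k₁C_{M0}/(k₂−k₁)·(e^(−k₁τ) − e^(−k₂τ)).
e^(−k₁τ) = e^(−2.68×1.39) = e^(−3.725) = 0.02411; e^(−k₂τ) = e^(−1.682) = 0.1860.
C_N = 2.68×2.08/(1.21−2.68) × (0.02411−0.1860) = (-3.792)×(-0.1619) = 0.6140 kmol/m³.
C_M = C_{M0}e^(−k₁τ) = 0.05015 kmol/m³, so C_P = C_{M0}−C_M−C_N = 1.416 kmol/m³; C_N/C_P = 0.434.

0.434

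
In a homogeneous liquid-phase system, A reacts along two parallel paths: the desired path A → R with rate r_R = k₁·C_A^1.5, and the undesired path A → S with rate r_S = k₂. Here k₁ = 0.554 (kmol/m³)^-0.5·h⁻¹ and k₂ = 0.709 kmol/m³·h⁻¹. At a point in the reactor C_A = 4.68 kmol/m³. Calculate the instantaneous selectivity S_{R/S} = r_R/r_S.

7.91

S_{R/S} = r_R/r_S = (k₁·C_A^1.5)/(k₂) = (k₁/k₂)·C_A^1.5.
= (0.554×4.680^1.5) / (0.709) = 5.609/0.7090 = 7.91.
Since the desired path is higher order in A, keeping C_A high (PFR or concentrated feed) favours R.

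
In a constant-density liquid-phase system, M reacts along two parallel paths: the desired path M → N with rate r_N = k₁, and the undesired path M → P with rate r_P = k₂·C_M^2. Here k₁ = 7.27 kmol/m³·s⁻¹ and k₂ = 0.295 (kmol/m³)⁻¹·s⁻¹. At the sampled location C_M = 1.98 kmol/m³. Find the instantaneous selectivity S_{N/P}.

S_{N/P} = r_N/r_P = (k₁)/(k₂·C_M^2) = (k₁/k₂)·C_M^-2.
= (7.27) / (0.295×1.980^2) = 7.270/1.157 = 6.29.

6.29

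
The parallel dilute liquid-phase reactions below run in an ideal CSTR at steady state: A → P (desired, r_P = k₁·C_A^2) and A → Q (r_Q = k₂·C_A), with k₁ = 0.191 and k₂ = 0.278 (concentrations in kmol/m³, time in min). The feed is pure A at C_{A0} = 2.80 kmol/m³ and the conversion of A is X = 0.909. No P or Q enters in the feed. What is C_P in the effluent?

Exit C_A = C_{A0}(1−X) = 2.80×0.0910 = 0.2548 kmol/m³.
In a CSTR the entire volume is at exit conditions, so r_P = 0.191×0.2548^2 = 0.01240 and r_Q = 0.278×0.2548 = 0.07083.
Fraction of consumed A going to P: r_P/(r_P+r_Q) = 0.1490.
C_P = 0.1490·C_{A0}·X = 0.1490×2.80×0.909 = 0.379 kmol/m³.

0.379 kmol/m³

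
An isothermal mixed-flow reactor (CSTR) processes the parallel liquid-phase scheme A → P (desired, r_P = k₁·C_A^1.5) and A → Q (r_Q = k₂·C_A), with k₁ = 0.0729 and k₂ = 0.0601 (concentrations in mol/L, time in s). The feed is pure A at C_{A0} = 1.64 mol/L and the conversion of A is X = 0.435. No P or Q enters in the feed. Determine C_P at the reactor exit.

0.384 mol/L

Exit C_A = C_{A0}(1−X) = 1.64×0.565 = 0.9266 mol/L.
A CSTR operates uniformly at the exit composition, giving r_P = 0.06502 and r_Q = 0.05569 (each k·C_A^n at C_A = 0.9266).
Fraction of consumed A going to P: r_P/(r_P+r_Q) = 0.5387.
C_P = 0.5387·C_{A0}·X = 0.5387×1.64×0.435 = 0.384 mol/L.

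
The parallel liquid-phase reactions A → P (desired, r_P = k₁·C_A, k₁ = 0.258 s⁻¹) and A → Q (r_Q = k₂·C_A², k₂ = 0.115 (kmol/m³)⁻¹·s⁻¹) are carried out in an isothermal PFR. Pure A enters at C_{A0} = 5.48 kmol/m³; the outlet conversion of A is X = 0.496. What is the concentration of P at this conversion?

C_A = C_{A0}(1−X) = 2.762 kmol/m³.
Along a PFR/batch, dC_P/dC_A = −r_P/(r_P+r_Q) = −k₁/(k₁+k₂·C_A).
Integrating from C_{A0} to C_A: C_P = (0.258/0.115)·ln[(0.258+0.115·5.48)/(0.258+0.115·2.76)] = 2.243·ln(0.8882/0.5756) = 0.9731 kmol/m³.

0.973 kmol/m³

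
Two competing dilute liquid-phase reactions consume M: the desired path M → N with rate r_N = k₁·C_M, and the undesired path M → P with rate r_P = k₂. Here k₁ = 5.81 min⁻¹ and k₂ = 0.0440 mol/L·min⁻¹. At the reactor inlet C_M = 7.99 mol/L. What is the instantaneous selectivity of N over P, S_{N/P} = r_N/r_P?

S_{N/P} = r_N/r_P = (k₁·C_M)/(k₂) = (k₁/k₂)·C_M.
= (5.81×7.990) / (0.0440) = 46.42/0.04400 = 1055.
Since the desired path is higher order in M, keeping C_M high (PFR or concentrated feed) favours N.

1055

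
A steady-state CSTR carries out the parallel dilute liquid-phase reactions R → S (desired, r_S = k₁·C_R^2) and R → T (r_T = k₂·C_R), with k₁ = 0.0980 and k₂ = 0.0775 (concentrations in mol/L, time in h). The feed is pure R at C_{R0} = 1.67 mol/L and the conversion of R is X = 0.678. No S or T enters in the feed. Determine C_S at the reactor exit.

0.458 mol/L

Exit C_R = C_{R0}(1−X) = 1.67×0.322 = 0.5377 mol/L.
Rates in a CSTR are evaluated at the outlet concentration: r_S = 0.0980×0.5377^2 = 0.02834, r_T = 0.0775×0.5377 = 0.04167.
Fraction of consumed R going to S: r_S/(r_S+r_T) = 0.4048.
C_S = 0.4048·C_{R0}·X = 0.4048×1.67×0.678 = 0.458 mol/L.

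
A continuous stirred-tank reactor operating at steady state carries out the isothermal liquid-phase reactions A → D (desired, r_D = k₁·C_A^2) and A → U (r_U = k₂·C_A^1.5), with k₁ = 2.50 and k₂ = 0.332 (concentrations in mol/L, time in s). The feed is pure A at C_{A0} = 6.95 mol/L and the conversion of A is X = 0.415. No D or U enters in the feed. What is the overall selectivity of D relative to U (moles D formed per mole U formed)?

15.2

Exit C_A = C_{A0}(1−X) = 6.95×0.585 = 4.066 mol/L.
A CSTR operates uniformly at the exit composition, giving r_D = 41.33 and r_U = 2.722 (each k·C_A^n at C_A = 4.066).
Overall selectivity = C_D/C_U = r_Dτ/(r_Uτ) = r_D/r_U = 15.2.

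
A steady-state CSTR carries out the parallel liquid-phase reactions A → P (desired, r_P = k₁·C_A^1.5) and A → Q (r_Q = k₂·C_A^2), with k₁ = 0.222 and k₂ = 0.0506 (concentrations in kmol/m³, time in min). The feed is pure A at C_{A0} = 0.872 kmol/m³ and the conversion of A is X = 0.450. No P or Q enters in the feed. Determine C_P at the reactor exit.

0.339 kmol/m³

Exit C_A = C_{A0}(1−X) = 0.872×0.550 = 0.4796 kmol/m³.
A CSTR operates uniformly at the exit composition, giving r_P = 0.07373 and r_Q = 0.01164 (each k·C_A^n at C_A = 0.4796).
Fraction of consumed A going to P: r_P/(r_P+r_Q) = 0.8637.
C_P = 0.8637·C_{A0}·X = 0.8637×0.872×0.450 = 0.339 kmol/m³.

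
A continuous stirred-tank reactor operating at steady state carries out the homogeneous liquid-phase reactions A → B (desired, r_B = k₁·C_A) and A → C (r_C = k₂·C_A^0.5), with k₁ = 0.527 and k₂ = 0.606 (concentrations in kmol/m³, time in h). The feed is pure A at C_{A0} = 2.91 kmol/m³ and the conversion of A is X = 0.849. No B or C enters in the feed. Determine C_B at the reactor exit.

0.903 kmol/m³

Exit C_A = C_{A0}(1−X) = 2.91×0.151 = 0.4394 kmol/m³.
In a CSTR the entire volume is at exit conditions, so r_B = 0.527×0.4394 = 0.2316 and r_C = 0.606×0.4394^0.5 = 0.4017.
Fraction of consumed A going to B: r_B/(r_B+r_C) = 0.3657.
C_B = 0.3657·C_{A0}·X = 0.3657×2.91×0.849 = 0.903 kmol/m³.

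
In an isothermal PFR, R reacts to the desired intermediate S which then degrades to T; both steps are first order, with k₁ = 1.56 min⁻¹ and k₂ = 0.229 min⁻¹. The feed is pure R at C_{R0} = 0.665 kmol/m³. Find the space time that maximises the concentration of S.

1.44 min

The intermediate peaks when r₁ = r₂, i.e. k₁e^(−k₁τ) = k₂e^(−k₂τ), giving τ_opt = ln(k₂/k₁)/(k₂−k₁).
= ln(0.229/1.56)/(0.229−1.56) = ln(0.1468)/-1.331 = -1.919/-1.331 = 1.44 min.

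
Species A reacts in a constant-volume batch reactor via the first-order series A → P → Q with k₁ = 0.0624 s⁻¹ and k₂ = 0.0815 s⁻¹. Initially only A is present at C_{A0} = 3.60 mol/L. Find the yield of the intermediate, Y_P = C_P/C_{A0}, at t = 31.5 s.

0.207

For first-order series with pure A initially, C_P(t) = k₁C_{A0}/(k₂−k₁)·(e^(−k₁t) − e^(−k₂t)).
e^(−k₁t) = e^(−0.0624×31.5) = e^(−1.966) = 0.1401; e^(−k₂t) = e^(−2.567) = 0.07675.
C_P = 0.0624×3.60/(0.0815−0.0624) × (0.1401−0.07675) = 11.76×0.06333 = 0.7448 mol/L.
Y_P = C_P/C_{A0} = 0.7448/3.60 = 0.207.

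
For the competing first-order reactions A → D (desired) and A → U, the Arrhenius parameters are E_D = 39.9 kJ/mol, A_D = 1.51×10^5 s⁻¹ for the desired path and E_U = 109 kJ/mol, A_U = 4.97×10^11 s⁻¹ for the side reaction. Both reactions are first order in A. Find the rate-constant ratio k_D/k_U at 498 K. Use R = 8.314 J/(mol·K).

5.38

k_D/k_U = (A_D/A_U)·exp[−(E_D−E_U)/(RT)] = (A_D/A_U)·exp[(E_U−E_D)/(RT)].
(E_U−E_D)/(RT) = (109−39.9)×10³/(8.314×498) = 69100/4140 = 16.69.
k_D/k_U = (1.51×10^5/4.97×10^11)·exp(16.69) = 3.038×10^-7 × 1.770×10^7 = 5.38.
Since E_D < E_U, lowering the temperature improves selectivity toward D.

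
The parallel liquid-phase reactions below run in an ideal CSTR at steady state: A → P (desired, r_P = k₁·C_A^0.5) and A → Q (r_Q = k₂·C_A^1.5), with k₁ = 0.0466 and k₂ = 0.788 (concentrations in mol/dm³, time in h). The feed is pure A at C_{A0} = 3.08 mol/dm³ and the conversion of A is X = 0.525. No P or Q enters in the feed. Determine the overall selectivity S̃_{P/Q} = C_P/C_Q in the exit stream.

0.0404

Exit C_A = C_{A0}(1−X) = 3.08×0.475 = 1.463 mol/dm³.
Rates in a CSTR are evaluated at the outlet concentration: r_P = 0.0466×1.463^0.5 = 0.05636, r_Q = 0.788×1.463^1.5 = 1.394.
Overall selectivity = C_P/C_Q = r_Pτ/(r_Qτ) = r_P/r_Q = 0.0404.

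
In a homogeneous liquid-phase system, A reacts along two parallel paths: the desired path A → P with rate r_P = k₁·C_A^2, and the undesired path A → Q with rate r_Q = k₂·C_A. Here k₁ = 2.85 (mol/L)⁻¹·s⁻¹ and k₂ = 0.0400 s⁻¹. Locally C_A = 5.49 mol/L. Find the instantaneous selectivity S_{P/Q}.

S_{P/Q} = r_P/r_Q = (k₁·C_A^2)/(k₂·C_A) = (k₁/k₂)·C_A.
= (2.85×5.490^2) / (0.0400×5.490) = 85.90/0.2196 = 391.

391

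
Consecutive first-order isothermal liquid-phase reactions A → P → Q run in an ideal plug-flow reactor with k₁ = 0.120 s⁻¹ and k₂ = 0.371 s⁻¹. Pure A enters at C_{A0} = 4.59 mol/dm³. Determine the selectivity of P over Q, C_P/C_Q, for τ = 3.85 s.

1.02

The intermediate concentration in a first-order A→B→C sequence is C_P = k₁C_{A0}(e^(−k₁τ) − e^(−k₂τ))/(k₂−k₁).
e^(−k₁τ) = e^(−0.120×3.85) = e^(−0.4620) = 0.6300; e^(−k₂τ) = e^(−1.428) = 0.2397.
C_P = 0.120×4.59/(0.371−0.120) × (0.6300−0.2397) = 2.194×0.3903 = 0.8565 mol/dm³.
C_A = C_{A0}e^(−k₁τ) = 2.892 mol/dm³, so C_Q = C_{A0}−C_A−C_P = 0.8417 mol/dm³; C_P/C_Q = 1.02.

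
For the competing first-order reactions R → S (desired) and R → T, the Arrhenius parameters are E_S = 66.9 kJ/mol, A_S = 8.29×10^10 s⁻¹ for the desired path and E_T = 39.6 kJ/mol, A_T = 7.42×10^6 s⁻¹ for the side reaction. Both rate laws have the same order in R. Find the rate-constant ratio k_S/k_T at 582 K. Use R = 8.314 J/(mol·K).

39.6

Since both paths have the same order in R, the concentration cancels and S_{S/T} = k_S/k_T = (A_S/A_T)·exp[(E_T−E_S)/(RT)].
(E_T−E_S)/(RT) = (39.6−66.9)×10³/(8.314×582) = -27300/4839 = -5.642.
k_S/k_T = (8.29×10^10/7.42×10^6)·exp(-5.642) = 11173 × 0.003546 = 39.6.
Since E_S > E_T, raising the temperature improves selectivity toward S.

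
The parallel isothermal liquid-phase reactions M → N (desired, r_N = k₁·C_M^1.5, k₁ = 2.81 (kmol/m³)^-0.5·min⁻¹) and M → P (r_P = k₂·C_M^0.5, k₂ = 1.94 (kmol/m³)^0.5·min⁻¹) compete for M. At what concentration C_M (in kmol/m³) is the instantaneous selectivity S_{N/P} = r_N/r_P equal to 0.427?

S_{N/P} = (k₁/k₂)·C_M ⇒ C_M = S·k₂/k₁.
= 0.427×1.94/2.81 = 0.295 kmol/m³.

0.295 kmol/m³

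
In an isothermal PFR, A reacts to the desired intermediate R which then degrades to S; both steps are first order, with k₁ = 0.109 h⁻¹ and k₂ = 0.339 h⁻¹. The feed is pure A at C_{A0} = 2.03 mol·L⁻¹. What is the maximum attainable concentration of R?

Evaluating C_R at τ_opt = ln(k₂/k₁)/(k₂−k₁) gives C_{R,max}/C_{A0} = (k₁/k₂)^[k₂/(k₂−k₁)].
= (0.109/0.339)^(0.339/(0.339−0.109)) = (0.3215)^(1.474) = 0.1878.
C_{R,max} = 0.1878×2.03 = 0.381 mol·L⁻¹.

0.381 mol·L⁻¹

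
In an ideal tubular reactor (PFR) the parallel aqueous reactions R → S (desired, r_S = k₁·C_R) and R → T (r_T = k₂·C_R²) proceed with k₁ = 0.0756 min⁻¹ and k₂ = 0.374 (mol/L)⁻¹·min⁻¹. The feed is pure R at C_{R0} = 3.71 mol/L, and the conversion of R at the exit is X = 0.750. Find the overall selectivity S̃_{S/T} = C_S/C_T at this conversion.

0.0992

C_R = C_{R0}(1−X) = 0.9275 mol/L.
Along a PFR/batch, dC_S/dC_R = −r_S/(r_S+r_T) = −k₁/(k₁+k₂·C_R).
Integrating from C_{R0} to C_R: C_S = (0.0756/0.374)·ln[(0.0756+0.374·3.71)/(0.0756+0.374·0.927)] = 0.2021·ln(1.463/0.4225) = 0.2511 mol/L.
C_T = (C_{R0}−C_R)−C_S = 2.531 mol/L; S̃_{S/T} = 0.2511/2.531 = 0.0992.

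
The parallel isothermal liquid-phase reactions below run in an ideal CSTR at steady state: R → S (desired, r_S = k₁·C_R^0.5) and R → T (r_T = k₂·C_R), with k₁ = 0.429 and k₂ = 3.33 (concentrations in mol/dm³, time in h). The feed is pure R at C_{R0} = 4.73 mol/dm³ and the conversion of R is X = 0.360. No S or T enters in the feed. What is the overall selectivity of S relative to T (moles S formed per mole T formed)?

Exit C_R = C_{R0}(1−X) = 4.73×0.640 = 3.027 mol/dm³.
In a CSTR the entire volume is at exit conditions, so r_S = 0.429×3.027^0.5 = 0.7464 and r_T = 3.33×3.027 = 10.08.
Overall selectivity = C_S/C_T = r_Sτ/(r_Tτ) = r_S/r_T = 0.0740.

0.0740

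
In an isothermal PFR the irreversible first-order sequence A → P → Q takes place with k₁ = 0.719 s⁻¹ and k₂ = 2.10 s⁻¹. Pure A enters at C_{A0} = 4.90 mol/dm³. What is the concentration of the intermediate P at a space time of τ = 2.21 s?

The intermediate concentration in a first-order A→B→C sequence is C_P = k₁C_{A0}(e^(−k₁τ) − e^(−k₂τ))/(k₂−k₁).
e^(−k₁τ) = e^(−0.719×2.21) = e^(−1.589) = 0.2041; e^(−k₂τ) = e^(−4.641) = 0.009648.
C_P = 0.719×4.90/(2.10−0.719) × (0.2041−0.009648) = 2.551×0.1945 = 0.4962 mol/dm³.

0.496 mol/dm³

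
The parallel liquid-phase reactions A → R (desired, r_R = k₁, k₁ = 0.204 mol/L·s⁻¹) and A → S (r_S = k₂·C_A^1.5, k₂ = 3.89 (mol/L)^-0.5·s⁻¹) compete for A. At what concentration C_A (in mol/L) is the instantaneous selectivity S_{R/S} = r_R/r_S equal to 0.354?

0.280 mol/L

S_{R/S} = (k₁/k₂)·C_A^-1.5 ⇒ C_A = (S·k₂/k₁)^(1/(-1.5)).
= (0.354×3.89/0.204)^(-0.6667) = (6.750)^(-0.6667) = 0.280 mol/L.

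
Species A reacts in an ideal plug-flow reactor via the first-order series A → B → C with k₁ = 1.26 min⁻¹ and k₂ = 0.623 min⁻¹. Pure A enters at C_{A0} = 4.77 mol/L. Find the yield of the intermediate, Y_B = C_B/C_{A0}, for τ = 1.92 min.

0.422

The intermediate concentration in a first-order A→B→C sequence is C_B = k₁C_{A0}(e^(−k₁τ) − e^(−k₂τ))/(k₂−k₁).
e^(−k₁τ) = e^(−1.26×1.92) = e^(−2.419) = 0.08899; e^(−k₂τ) = e^(−1.196) = 0.3024.
C_B = 1.26×4.77/(0.623−1.26) × (0.08899−0.3024) = (-9.435)×(-0.2134) = 2.013 mol/L.
Y_B = C_B/C_{A0} = 2.013/4.77 = 0.422.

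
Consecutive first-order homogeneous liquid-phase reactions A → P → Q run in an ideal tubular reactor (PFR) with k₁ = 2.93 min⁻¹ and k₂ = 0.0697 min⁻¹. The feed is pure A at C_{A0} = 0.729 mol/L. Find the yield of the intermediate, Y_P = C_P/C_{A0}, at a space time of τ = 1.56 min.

Solving the coupled first-order balances gives C_P(τ) = [k₁/(k₂−k₁)]·C_{A0}·(e^(−k₁τ) − e^(−k₂τ)).
e^(−k₁τ) = e^(−2.93×1.56) = e^(−4.571) = 0.01035; e^(−k₂τ) = e^(−0.1087) = 0.8970.
C_P = 2.93×0.729/(0.0697−2.93) × (0.01035−0.8970) = (-0.7468)×(-0.8866) = 0.6621 mol/L.
Y_P = C_P/C_{A0} = 0.6621/0.729 = 0.908.

0.908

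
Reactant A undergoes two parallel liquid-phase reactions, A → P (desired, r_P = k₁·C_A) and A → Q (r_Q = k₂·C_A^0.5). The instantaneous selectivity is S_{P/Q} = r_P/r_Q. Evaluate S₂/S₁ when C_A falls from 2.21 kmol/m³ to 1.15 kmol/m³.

0.721

S_{P/Q} = (k₁/k₂)·C_A^0.5, so S₂/S₁ = (C_{A,2}/C_{A,1})^0.5.
= (1.15/2.21)^0.5 = (0.5204)^0.5 = 0.721.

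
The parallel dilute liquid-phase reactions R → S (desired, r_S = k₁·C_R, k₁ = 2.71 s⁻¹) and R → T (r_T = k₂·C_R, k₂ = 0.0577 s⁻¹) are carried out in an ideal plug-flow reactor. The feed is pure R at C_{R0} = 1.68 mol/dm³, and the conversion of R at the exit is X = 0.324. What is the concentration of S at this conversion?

0.533 mol/dm³

C_R = C_{R0}(1−X) = 1.136 mol/dm³.
Both paths are first order in R, so the instantaneous fraction to S is constant: dC_S/d(−C_R) = k₁/(k₁+k₂) = 0.9792.
C_S = 0.9792·(C_{R0}−C_R) = 0.9792×0.5443 = 0.533 mol/dm³.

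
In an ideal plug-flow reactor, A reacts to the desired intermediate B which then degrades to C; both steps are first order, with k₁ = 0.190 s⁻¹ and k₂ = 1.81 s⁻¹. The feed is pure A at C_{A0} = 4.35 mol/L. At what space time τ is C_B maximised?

The intermediate peaks when r₁ = r₂, i.e. k₁e^(−k₁τ) = k₂e^(−k₂τ), giving τ_opt = ln(k₂/k₁)/(k₂−k₁).
= ln(1.81/0.190)/(1.81−0.190) = ln(9.526)/1.620 = 2.254/1.620 = 1.39 s.

1.39 s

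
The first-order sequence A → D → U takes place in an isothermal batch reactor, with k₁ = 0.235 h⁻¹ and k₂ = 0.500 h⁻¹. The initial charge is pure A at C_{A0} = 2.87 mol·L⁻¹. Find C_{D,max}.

0.691 mol·L⁻¹

Evaluating C_D at t_opt = ln(k₂/k₁)/(k₂−k₁) gives C_{D,max}/C_{A0} = (k₁/k₂)^[k₂/(k₂−k₁)].
= (0.235/0.500)^(0.500/(0.500−0.235)) = (0.4700)^(1.887) = 0.2406.
C_{D,max} = 0.2406×2.87 = 0.691 mol·L⁻¹.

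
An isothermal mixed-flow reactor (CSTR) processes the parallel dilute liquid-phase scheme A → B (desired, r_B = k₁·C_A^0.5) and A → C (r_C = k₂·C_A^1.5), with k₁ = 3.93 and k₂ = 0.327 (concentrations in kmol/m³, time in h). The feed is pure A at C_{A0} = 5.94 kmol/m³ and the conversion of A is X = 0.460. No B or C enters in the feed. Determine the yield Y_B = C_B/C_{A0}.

0.363

Exit C_A = C_{A0}(1−X) = 5.94×0.540 = 3.208 kmol/m³.
In a CSTR the entire volume is at exit conditions, so r_B = 3.93×3.208^0.5 = 7.039 and r_C = 0.327×3.208^1.5 = 1.879.
Fraction of consumed A going to B: r_B/(r_B+r_C) = 0.7893.
C_B = 0.7893·C_{A0}·X = 0.7893×5.94×0.460 = 2.16 kmol/m³; Y_B = C_B/C_{A0} = 0.363.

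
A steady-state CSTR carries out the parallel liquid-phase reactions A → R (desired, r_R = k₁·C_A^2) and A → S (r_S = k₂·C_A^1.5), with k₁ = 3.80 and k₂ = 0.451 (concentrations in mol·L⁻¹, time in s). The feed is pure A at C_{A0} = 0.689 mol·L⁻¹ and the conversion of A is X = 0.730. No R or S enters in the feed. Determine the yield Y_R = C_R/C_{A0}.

Exit C_A = C_{A0}(1−X) = 0.689×0.270 = 0.1860 mol·L⁻¹.
Rates in a CSTR are evaluated at the outlet concentration: r_R = 3.80×0.1860^2 = 0.1315, r_S = 0.451×0.1860^1.5 = 0.03619.
Fraction of consumed A going to R: r_R/(r_R+r_S) = 0.7842.
C_R = 0.7842·C_{A0}·X = 0.7842×0.689×0.730 = 0.394 mol·L⁻¹; Y_R = C_R/C_{A0} = 0.572.

0.572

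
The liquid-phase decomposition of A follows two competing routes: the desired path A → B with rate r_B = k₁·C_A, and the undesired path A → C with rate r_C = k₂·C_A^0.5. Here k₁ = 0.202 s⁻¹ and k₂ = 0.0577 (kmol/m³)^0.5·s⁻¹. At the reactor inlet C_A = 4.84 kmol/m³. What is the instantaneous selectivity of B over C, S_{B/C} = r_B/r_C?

S_{B/C} = r_B/r_C = (k₁·C_A)/(k₂·C_A^0.5) = (k₁/k₂)·C_A^0.5.
= (0.202×4.840) / (0.0577×4.840^0.5) = 0.9777/0.1269 = 7.70.
Since the desired path is higher order in A, keeping C_A high (PFR or concentrated feed) favours B.

7.70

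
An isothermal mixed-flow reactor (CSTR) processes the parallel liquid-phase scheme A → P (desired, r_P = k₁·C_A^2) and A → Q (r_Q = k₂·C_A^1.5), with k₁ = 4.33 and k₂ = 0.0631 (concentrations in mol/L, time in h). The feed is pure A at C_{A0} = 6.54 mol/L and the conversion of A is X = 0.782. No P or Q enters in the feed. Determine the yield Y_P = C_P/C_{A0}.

0.773

Exit C_A = C_{A0}(1−X) = 6.54×0.218 = 1.426 mol/L.
In a CSTR the entire volume is at exit conditions, so r_P = 4.33×1.426^2 = 8.801 and r_Q = 0.0631×1.426^1.5 = 0.1074.
Fraction of consumed A going to P: r_P/(r_P+r_Q) = 0.9879.
C_P = 0.9879·C_{A0}·X = 0.9879×6.54×0.782 = 5.05 mol/L; Y_P = C_P/C_{A0} = 0.773.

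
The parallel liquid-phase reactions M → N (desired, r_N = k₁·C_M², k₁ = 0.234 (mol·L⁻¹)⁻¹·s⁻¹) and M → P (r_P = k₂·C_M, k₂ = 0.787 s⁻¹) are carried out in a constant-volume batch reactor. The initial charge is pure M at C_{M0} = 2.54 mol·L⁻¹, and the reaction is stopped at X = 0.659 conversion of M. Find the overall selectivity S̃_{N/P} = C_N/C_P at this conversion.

C_M = C_{M0}(1−X) = 0.8661 mol·L⁻¹.
Along a PFR/batch, dC_P/dC_M = −r_P/(r_N+r_P) = −k₂/(k₂+k₁·C_M).
Integrating from C_{M0} to C_M: C_P = (0.787/0.234)·ln[(0.787+0.234·2.54)/(0.787+0.234·0.866)] = 3.363·ln(1.381/0.9897) = 1.121 mol·L⁻¹.
Then C_N = (C_{M0}−C_M) − C_P = 1.674 − 1.121 = 0.5524 mol·L⁻¹.
S̃_{N/P} = C_N/C_P = 0.5524/1.121 = 0.493.

0.493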